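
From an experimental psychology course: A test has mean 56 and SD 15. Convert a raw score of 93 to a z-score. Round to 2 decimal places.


z = (X - mu) / sigma
= (93 - 56) / 15
= 37 / 15
= 2.47


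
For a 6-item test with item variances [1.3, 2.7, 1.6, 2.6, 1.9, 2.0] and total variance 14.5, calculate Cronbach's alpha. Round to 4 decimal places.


alpha = (k/(k-1)) * (1 - sum(s_i^2)/s_total^2)
sum(item variances) = 12.1
k/(k-1) = 6/5 = 1.2
1 - 12.1/14.5 = 1 - 0.834483 = 0.165517
alpha = 1.2 * 0.165517
= 0.1986


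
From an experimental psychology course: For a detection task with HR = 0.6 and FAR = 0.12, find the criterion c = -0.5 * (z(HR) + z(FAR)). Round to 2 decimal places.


c = -0.5 * (z(HR) + z(FAR))
z(0.6) = 0.2533
z(0.12) = -1.175
c = -0.5 * (0.2533 + -1.175)
= -0.5 * -0.9217
= 0.46


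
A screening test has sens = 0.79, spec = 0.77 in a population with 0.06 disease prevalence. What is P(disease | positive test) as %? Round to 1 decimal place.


PPV = (sens * prev) / (sens * prev + (1-spec) * (1-prev))
Numerator = 0.79 * 0.06 = 0.0474
P(positive and no disease) = (1 - spec) * (1 - prev) = (1 - 0.77) * (1 - 0.06) = 0.2162
Denominator = 0.0474 + 0.2162 = 0.2636
PPV = 0.0474 / 0.2636 = 0.179818
As percentage = 18.0


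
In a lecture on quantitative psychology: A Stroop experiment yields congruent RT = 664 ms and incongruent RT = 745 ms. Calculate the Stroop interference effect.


Stroop effect = RT(incongruent) - RT(congruent)
= 745 - 664
= 81 ms


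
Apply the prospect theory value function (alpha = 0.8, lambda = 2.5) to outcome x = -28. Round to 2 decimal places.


Since x = -28 < 0, use v(x) = -lambda*(-x)^alpha
(-x) = 28
28^0.8 = 14.3789
v(-28) = -2.5 * 14.3789
= -35.95


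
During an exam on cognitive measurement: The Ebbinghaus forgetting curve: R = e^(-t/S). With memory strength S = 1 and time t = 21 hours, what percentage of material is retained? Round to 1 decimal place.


R = e^(-t/S)
-t/S = -21/1 = -21.0
R = e^(-21.0) = 0.0
Percentage = 0.0 * 100
= 0.0


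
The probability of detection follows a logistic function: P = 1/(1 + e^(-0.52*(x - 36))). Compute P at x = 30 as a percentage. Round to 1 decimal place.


P(x) = 1/(1 + e^(-0.52*(30 - 36)))
Exponent = -0.52 * -6 = 3.12
e^(3.12) = 22.64638
P = 1/(1 + 22.64638) = 0.04229
Percentage = 4.2


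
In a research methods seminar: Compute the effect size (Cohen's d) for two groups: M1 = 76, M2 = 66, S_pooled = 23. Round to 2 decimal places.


Cohen's d = (M1 - M2) / S_pooled
= (76 - 66) / 23
= 10 / 23
= 0.43


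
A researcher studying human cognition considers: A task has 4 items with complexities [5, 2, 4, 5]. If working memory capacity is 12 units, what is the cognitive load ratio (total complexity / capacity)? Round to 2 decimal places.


Total complexity = 5 + 2 + 4 + 5 = 16
Load = total / capacity = 16 / 12
= 1.33


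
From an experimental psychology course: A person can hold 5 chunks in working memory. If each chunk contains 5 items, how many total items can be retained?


Total items = chunks * items_per_chunk
= 5 * 5
= 25


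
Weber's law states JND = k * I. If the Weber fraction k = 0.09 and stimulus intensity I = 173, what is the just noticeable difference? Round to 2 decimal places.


JND = k * I
JND = 0.09 * 173
= 15.57


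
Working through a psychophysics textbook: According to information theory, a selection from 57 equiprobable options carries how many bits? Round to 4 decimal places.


H = log2(n)
H = log2(57)
= 5.8329


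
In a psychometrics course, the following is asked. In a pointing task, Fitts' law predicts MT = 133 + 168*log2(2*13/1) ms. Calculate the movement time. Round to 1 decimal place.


MT = 133 + 168 * log2(2*13/1)
2D/W = 26.0
log2(26.0) = 4.7004
MT = 133 + 168 * 4.7004
= 922.7 ms


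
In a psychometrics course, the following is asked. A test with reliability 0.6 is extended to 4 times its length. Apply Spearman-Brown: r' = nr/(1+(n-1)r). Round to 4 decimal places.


r_new = n*r / (1 + (n-1)*r)
Numerator = 4 * 0.6 = 2.4
Denominator = 1 + 3 * 0.6 = 2.8
r_new = 2.4 / 2.8
= 0.8571


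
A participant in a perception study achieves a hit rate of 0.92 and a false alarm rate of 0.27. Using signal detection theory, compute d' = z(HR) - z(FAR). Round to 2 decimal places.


d' = z(HR) - z(FAR)
z(0.92) = 1.4051
z(0.27) = -0.6128
d' = 1.4051 - -0.6128
= 2.02


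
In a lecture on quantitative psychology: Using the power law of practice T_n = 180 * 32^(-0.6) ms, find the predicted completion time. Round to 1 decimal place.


T_n = 180 * 32^(-0.6)
32^(-0.6) = 0.125
T_n = 180 * 0.125
= 22.5 ms


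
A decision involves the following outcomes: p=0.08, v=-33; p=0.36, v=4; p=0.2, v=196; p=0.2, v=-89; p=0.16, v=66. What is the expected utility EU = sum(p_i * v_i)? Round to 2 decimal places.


EU = sum(p_i * v_i)
0.08 * -33 = -2.64
0.36 * 4 = 1.44
0.2 * 196 = 39.2
0.2 * -89 = -17.8
0.16 * 66 = 10.56
EU = -2.64 + 1.44 + 39.2 + -17.8 + 10.56
= 30.76


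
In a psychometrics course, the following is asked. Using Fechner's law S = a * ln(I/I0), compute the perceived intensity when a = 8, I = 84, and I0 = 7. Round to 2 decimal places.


S = 8 * ln(84/7)
I/I0 = 12.0
ln(12.0) = 2.4849
S = 8 * 2.4849
= 19.88


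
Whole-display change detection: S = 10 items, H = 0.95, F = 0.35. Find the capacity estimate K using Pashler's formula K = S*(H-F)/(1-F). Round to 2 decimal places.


K = S * (H - F) / (1 - F)
H - F = 0.6
1 - F = 0.65
K = 10 * 0.6 / 0.65
= 9.23


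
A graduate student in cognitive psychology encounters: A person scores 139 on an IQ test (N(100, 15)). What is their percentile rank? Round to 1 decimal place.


z = (IQ - mean) / SD
z = (139 - 100) / 15 = 2.6
Percentile = Phi(2.6) * 100
Phi(2.6) = 0.995339
= 99.5


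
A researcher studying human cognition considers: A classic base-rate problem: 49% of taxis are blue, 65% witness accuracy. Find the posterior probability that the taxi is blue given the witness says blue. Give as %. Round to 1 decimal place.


P(blue | says blue) = P(says blue | blue)*P(blue) / [P(says blue | blue)*P(blue) + P(says blue | not blue)*P(not blue)]
Numerator = 0.65 * 0.49 = 0.3185
False identification = 0.35 * 0.51 = 0.1785
P = 0.3185 / (0.3185 + 0.1785)
= 0.3185 / 0.497
As percentage = 64.1


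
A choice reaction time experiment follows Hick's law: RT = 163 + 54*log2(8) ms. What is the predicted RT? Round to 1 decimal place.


RT = 163 + 54 * log2(8)
log2(8) = 3.0
RT = 163 + 54 * 3.0
= 163 + 162.0
= 325.0 ms


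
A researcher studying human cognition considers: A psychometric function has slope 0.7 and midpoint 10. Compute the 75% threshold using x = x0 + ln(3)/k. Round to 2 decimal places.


At P = 0.75: 0.75 = 1/(1 + e^(-k*(x-x0)))
Solving: e^(-k*(x-x0)) = 1/3
x = x0 + ln(3)/k
ln(3) = 1.0986
x = 10 + 1.0986/0.7
= 10 + 1.5694
= 11.57


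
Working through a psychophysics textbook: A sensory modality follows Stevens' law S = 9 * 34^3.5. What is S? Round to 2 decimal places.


S = 9 * 34^3.5
34^3.5 = 229179.7333
S = 9 * 229179.7333
= 2062617.60


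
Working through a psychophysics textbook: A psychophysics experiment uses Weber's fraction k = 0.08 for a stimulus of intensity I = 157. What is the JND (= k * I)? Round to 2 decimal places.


JND = k * I
JND = 0.08 * 157
= 12.56


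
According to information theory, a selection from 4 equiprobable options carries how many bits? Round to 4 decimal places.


H = log2(n)
H = log2(4)
= 2.0000


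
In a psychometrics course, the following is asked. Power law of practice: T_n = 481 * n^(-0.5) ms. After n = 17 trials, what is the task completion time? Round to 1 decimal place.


T_n = 481 * 17^(-0.5)
17^(-0.5) = 0.242536
T_n = 481 * 0.242536
= 116.7 ms


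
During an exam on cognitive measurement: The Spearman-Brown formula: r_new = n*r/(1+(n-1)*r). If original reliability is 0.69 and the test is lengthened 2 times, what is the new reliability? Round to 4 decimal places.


r_new = n*r / (1 + (n-1)*r)
Numerator = 2 * 0.69 = 1.38
Denominator = 1 + 1 * 0.69 = 1.69
r_new = 1.38 / 1.69
= 0.8166


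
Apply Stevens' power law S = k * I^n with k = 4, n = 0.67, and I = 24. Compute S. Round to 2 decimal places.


S = 4 * 24^0.67
24^0.67 = 8.4089
S = 4 * 8.4089
= 33.64


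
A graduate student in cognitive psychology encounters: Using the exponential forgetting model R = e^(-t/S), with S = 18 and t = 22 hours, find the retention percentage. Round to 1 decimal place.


R = e^(-t/S)
-t/S = -22/18 = -1.222222
R = e^(-1.222222) = 0.294575
Percentage = 0.294575 * 100
= 29.5


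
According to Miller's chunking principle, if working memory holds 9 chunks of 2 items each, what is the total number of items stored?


Total items = chunks * items_per_chunk
= 9 * 2
= 18


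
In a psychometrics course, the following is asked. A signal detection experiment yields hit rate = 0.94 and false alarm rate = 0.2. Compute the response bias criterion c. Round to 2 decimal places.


c = -0.5 * (z(HR) + z(FAR))
z(0.94) = 1.5548
z(0.2) = -0.8416
c = -0.5 * (1.5548 + -0.8416)
= -0.5 * 0.7132
= -0.36


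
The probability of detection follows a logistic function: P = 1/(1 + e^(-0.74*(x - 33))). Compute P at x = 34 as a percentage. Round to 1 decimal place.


P(x) = 1/(1 + e^(-0.74*(34 - 33)))
Exponent = -0.74 * 1 = -0.74
e^(-0.74) = 0.477114
P = 1/(1 + 0.477114) = 0.676996
Percentage = 67.7


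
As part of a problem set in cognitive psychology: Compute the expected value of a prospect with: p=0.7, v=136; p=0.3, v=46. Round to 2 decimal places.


EU = sum(p_i * v_i)
0.7 * 136 = 95.2
0.3 * 46 = 13.8
EU = 95.2 + 13.8
= 109.00


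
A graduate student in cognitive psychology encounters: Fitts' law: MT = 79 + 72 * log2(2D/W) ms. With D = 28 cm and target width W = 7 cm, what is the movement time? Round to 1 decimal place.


MT = 79 + 72 * log2(2*28/7)
2D/W = 8.0
log2(8.0) = 3.0
MT = 79 + 72 * 3.0
= 295.0 ms


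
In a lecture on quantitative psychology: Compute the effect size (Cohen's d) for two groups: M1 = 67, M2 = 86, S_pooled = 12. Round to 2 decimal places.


Cohen's d = (M1 - M2) / S_pooled
= (67 - 86) / 12
= -19 / 12
= -1.58


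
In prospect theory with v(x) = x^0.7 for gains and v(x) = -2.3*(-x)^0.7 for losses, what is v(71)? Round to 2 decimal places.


Since x = 71 >= 0, use v(x) = x^0.7
71^0.7 = 19.7643
v(71) = 19.76


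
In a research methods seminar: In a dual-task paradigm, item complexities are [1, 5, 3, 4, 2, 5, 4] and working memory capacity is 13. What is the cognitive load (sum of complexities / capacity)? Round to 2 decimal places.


Total complexity = 1 + 5 + 3 + 4 + 2 + 5 + 4 = 24
Load = total / capacity = 24 / 13
= 1.85


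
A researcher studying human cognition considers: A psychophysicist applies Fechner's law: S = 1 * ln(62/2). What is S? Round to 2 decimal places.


S = 1 * ln(62/2)
I/I0 = 31.0
ln(31.0) = 3.434
S = 1 * 3.434
= 3.43


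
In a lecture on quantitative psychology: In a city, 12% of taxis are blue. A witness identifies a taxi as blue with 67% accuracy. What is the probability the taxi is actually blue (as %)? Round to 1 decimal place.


P(blue | says blue) = P(says blue | blue)*P(blue) / [P(says blue | blue)*P(blue) + P(says blue | not blue)*P(not blue)]
Numerator = 0.67 * 0.12 = 0.0804
False identification = 0.33 * 0.88 = 0.2904
P = 0.0804 / (0.0804 + 0.2904)
= 0.0804 / 0.3708
As percentage = 21.7


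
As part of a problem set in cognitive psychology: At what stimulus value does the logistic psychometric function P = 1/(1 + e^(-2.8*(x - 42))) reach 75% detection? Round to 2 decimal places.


At P = 0.75: 0.75 = 1/(1 + e^(-k*(x-x0)))
Solving: e^(-k*(x-x0)) = 1/3
x = x0 + ln(3)/k
ln(3) = 1.0986
x = 42 + 1.0986/2.8
= 42 + 0.3924
= 42.39


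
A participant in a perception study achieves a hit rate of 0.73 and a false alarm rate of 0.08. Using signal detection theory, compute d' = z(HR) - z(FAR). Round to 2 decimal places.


d' = z(HR) - z(FAR)
z(0.73) = 0.6128
z(0.08) = -1.4051
d' = 0.6128 - -1.4051
= 2.02


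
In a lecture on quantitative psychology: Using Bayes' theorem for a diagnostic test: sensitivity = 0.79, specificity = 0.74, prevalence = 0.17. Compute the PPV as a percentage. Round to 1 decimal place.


PPV = (sens * prev) / (sens * prev + (1-spec) * (1-prev))
Numerator = 0.79 * 0.17 = 0.1343
P(positive and no disease) = (1 - spec) * (1 - prev) = (1 - 0.74) * (1 - 0.17) = 0.2158
Denominator = 0.1343 + 0.2158 = 0.3501
PPV = 0.1343 / 0.3501 = 0.383605
As percentage = 38.4


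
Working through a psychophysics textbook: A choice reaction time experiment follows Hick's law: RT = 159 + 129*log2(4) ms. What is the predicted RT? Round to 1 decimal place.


RT = 159 + 129 * log2(4)
log2(4) = 2.0
RT = 159 + 129 * 2.0
= 159 + 258.0
= 417.0 ms


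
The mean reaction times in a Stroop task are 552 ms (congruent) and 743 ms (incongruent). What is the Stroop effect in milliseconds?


Stroop effect = RT(incongruent) - RT(congruent)
= 743 - 552
= 191 ms


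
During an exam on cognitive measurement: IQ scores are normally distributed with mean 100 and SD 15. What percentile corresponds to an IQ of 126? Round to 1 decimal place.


z = (IQ - mean) / SD
z = (126 - 100) / 15 = 1.7333
Percentile = Phi(1.7333) * 100
Phi(1.7333) = 0.958479
= 95.8


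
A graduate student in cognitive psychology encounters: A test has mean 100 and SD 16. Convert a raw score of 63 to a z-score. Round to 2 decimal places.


z = (X - mu) / sigma
= (63 - 100) / 16
= -37 / 16
= -2.31


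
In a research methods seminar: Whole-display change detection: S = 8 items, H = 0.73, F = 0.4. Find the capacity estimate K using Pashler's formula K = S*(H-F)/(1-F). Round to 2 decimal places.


K = S * (H - F) / (1 - F)
H - F = 0.33
1 - F = 0.6
K = 8 * 0.33 / 0.6
= 4.40


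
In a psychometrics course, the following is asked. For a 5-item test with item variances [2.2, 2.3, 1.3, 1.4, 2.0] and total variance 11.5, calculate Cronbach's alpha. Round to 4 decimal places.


alpha = (k/(k-1)) * (1 - sum(s_i^2)/s_total^2)
sum(item variances) = 9.2
k/(k-1) = 5/4 = 1.25
1 - 9.2/11.5 = 1 - 0.8 = 0.2
alpha = 1.25 * 0.2
= 0.2500


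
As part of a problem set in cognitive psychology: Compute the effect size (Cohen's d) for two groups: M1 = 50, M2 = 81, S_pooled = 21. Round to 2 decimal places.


Cohen's d = (M1 - M2) / S_pooled
= (50 - 81) / 21
= -31 / 21
= -1.48


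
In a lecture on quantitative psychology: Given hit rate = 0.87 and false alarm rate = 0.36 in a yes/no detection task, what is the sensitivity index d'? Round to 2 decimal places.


d' = z(HR) - z(FAR)
z(0.87) = 1.1264
z(0.36) = -0.3585
d' = 1.1264 - -0.3585
= 1.48


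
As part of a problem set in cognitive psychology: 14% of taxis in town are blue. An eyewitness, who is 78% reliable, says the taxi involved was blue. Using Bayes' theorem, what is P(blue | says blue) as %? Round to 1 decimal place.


P(blue | says blue) = P(says blue | blue)*P(blue) / [P(says blue | blue)*P(blue) + P(says blue | not blue)*P(not blue)]
Numerator = 0.78 * 0.14 = 0.1092
False identification = 0.22 * 0.86 = 0.1892
P = 0.1092 / (0.1092 + 0.1892)
= 0.1092 / 0.2984
As percentage = 36.6


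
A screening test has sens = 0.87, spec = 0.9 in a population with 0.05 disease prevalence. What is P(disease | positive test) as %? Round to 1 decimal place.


PPV = (sens * prev) / (sens * prev + (1-spec) * (1-prev))
Numerator = 0.87 * 0.05 = 0.0435
P(positive and no disease) = (1 - spec) * (1 - prev) = (1 - 0.9) * (1 - 0.05) = 0.095
Denominator = 0.0435 + 0.095 = 0.1385
PPV = 0.0435 / 0.1385 = 0.314079
As percentage = 31.4


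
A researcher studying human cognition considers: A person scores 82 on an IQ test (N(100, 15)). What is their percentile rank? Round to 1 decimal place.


z = (IQ - mean) / SD
z = (82 - 100) / 15 = -1.2
Percentile = Phi(-1.2) * 100
Phi(-1.2) = 0.11507
= 11.5


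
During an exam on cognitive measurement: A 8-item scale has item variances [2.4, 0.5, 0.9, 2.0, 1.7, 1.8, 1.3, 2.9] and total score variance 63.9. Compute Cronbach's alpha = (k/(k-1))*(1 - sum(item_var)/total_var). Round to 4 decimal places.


alpha = (k/(k-1)) * (1 - sum(s_i^2)/s_total^2)
sum(item variances) = 13.5
k/(k-1) = 8/7 = 1.142857
1 - 13.5/63.9 = 1 - 0.211268 = 0.788732
alpha = 1.142857 * 0.788732
= 0.9014


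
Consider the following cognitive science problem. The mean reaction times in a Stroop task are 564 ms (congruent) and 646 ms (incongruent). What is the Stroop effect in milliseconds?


Stroop effect = RT(incongruent) - RT(congruent)
= 646 - 564
= 82 ms


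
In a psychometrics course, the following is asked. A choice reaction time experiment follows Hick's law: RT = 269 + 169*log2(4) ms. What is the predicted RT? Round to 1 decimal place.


RT = 269 + 169 * log2(4)
log2(4) = 2.0
RT = 269 + 169 * 2.0
= 269 + 338.0
= 607.0 ms


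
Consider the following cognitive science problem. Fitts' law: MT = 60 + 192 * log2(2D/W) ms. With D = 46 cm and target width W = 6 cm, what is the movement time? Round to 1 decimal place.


MT = 60 + 192 * log2(2*46/6)
2D/W = 15.333333
log2(15.333333) = 3.9386
MT = 60 + 192 * 3.9386
= 816.2 ms


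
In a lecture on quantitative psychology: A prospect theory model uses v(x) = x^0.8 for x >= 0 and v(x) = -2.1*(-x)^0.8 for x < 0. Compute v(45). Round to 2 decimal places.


Since x = 45 >= 0, use v(x) = x^0.8
45^0.8 = 21.017
v(45) = 21.02


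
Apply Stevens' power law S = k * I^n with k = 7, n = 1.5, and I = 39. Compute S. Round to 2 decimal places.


S = 7 * 39^1.5
39^1.5 = 243.5549
S = 7 * 243.5549
= 1704.88


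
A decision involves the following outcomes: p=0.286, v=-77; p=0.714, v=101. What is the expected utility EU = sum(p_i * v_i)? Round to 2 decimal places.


EU = sum(p_i * v_i)
0.286 * -77 = -22.022
0.714 * 101 = 72.114
EU = -22.022 + 72.114
= 50.09


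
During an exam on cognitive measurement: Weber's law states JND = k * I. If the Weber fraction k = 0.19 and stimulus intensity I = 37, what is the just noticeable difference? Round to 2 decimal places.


JND = k * I
JND = 0.19 * 37
= 7.03


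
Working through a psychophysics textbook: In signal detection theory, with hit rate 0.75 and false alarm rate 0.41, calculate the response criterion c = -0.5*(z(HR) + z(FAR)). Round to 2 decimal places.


c = -0.5 * (z(HR) + z(FAR))
z(0.75) = 0.6745
z(0.41) = -0.2275
c = -0.5 * (0.6745 + -0.2275)
= -0.5 * 0.447
= -0.22


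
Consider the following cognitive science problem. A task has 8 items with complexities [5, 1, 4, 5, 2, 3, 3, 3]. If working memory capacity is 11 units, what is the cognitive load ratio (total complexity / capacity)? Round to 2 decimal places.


Total complexity = 5 + 1 + 4 + 5 + 2 + 3 + 3 + 3 = 26
Load = total / capacity = 26 / 11
= 2.36


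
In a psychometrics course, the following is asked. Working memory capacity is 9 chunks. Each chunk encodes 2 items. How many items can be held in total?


Total items = chunks * items_per_chunk
= 9 * 2
= 18


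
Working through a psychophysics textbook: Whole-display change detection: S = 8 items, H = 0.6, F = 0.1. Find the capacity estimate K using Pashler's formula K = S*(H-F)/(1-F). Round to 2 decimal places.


K = S * (H - F) / (1 - F)
H - F = 0.5
1 - F = 0.9
K = 8 * 0.5 / 0.9
= 4.44


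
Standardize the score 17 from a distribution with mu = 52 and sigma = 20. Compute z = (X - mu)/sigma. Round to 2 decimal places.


z = (X - mu) / sigma
= (17 - 52) / 20
= -35 / 20
= -1.75


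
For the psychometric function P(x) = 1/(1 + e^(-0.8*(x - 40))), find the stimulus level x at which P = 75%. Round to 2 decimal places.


At P = 0.75: 0.75 = 1/(1 + e^(-k*(x-x0)))
Solving: e^(-k*(x-x0)) = 1/3
x = x0 + ln(3)/k
ln(3) = 1.0986
x = 40 + 1.0986/0.8
= 40 + 1.3732
= 41.37


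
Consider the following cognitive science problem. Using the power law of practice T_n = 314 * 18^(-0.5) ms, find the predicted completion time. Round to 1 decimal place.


T_n = 314 * 18^(-0.5)
18^(-0.5) = 0.235702
T_n = 314 * 0.235702
= 74.0 ms


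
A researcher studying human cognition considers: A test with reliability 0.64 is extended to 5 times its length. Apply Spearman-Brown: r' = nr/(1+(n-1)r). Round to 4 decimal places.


r_new = n*r / (1 + (n-1)*r)
Numerator = 5 * 0.64 = 3.2
Denominator = 1 + 4 * 0.64 = 3.56
r_new = 3.2 / 3.56
= 0.8989


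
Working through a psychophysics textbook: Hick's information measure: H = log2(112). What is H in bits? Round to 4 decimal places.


H = log2(n)
H = log2(112)
= 6.8074


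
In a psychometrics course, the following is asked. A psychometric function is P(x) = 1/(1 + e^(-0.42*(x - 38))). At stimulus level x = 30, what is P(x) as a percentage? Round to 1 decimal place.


P(x) = 1/(1 + e^(-0.42*(30 - 38)))
Exponent = -0.42 * -8 = 3.36
e^(3.36) = 28.789191
P = 1/(1 + 28.789191) = 0.033569
Percentage = 3.4


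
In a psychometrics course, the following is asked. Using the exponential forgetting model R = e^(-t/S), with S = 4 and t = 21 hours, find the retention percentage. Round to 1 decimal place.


R = e^(-t/S)
-t/S = -21/4 = -5.25
R = e^(-5.25) = 0.005248
Percentage = 0.005248 * 100
= 0.5


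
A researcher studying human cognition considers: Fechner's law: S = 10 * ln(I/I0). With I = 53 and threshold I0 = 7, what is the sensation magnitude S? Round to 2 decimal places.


S = 10 * ln(53/7)
I/I0 = 7.571429
ln(7.571429) = 2.0244
S = 10 * 2.0244
= 20.24


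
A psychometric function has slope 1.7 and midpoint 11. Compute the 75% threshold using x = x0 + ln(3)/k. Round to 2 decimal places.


At P = 0.75: 0.75 = 1/(1 + e^(-k*(x-x0)))
Solving: e^(-k*(x-x0)) = 1/3
x = x0 + ln(3)/k
ln(3) = 1.0986
x = 11 + 1.0986/1.7
= 11 + 0.6462
= 11.65


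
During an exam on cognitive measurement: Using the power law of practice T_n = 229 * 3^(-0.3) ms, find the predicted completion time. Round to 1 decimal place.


T_n = 229 * 3^(-0.3)
3^(-0.3) = 0.719223
T_n = 229 * 0.719223
= 164.7 ms


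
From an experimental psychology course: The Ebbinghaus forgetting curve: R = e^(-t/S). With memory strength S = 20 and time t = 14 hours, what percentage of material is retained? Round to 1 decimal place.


R = e^(-t/S)
-t/S = -14/20 = -0.7
R = e^(-0.7) = 0.496585
Percentage = 0.496585 * 100
= 49.7


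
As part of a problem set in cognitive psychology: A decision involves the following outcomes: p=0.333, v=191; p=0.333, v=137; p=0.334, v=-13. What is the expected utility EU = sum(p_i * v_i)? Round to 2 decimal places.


EU = sum(p_i * v_i)
0.333 * 191 = 63.603
0.333 * 137 = 45.621
0.334 * -13 = -4.342
EU = 63.603 + 45.621 + -4.342
= 104.88


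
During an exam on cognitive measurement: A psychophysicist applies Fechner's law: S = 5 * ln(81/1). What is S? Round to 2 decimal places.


S = 5 * ln(81/1)
I/I0 = 81.0
ln(81.0) = 4.3944
S = 5 * 4.3944
= 21.97


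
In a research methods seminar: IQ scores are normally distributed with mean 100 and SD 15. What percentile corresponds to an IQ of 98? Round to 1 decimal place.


z = (IQ - mean) / SD
z = (98 - 100) / 15 = -0.1333
Percentile = Phi(-0.1333) * 100
Phi(-0.1333) = 0.446978
= 44.7


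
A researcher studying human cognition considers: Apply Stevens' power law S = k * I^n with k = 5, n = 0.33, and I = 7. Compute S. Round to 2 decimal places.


S = 5 * 7^0.33
7^0.33 = 1.9006
S = 5 * 1.9006
= 9.50


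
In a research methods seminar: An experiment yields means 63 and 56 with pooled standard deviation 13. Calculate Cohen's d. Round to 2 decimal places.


Cohen's d = (M1 - M2) / S_pooled
= (63 - 56) / 13
= 7 / 13
= 0.54


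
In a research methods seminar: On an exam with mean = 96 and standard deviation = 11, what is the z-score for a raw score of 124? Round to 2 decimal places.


z = (X - mu) / sigma
= (124 - 96) / 11
= 28 / 11
= 2.55


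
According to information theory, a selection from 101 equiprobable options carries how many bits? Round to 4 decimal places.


H = log2(n)
H = log2(101)
= 6.6582


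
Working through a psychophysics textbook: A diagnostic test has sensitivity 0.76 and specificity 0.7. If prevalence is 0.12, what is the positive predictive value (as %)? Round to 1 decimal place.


PPV = (sens * prev) / (sens * prev + (1-spec) * (1-prev))
Numerator = 0.76 * 0.12 = 0.0912
P(positive and no disease) = (1 - spec) * (1 - prev) = (1 - 0.7) * (1 - 0.12) = 0.264
Denominator = 0.0912 + 0.264 = 0.3552
PPV = 0.0912 / 0.3552 = 0.256757
As percentage = 25.7


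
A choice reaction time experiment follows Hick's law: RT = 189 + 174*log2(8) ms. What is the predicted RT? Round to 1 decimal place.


RT = 189 + 174 * log2(8)
log2(8) = 3.0
RT = 189 + 174 * 3.0
= 189 + 522.0
= 711.0 ms


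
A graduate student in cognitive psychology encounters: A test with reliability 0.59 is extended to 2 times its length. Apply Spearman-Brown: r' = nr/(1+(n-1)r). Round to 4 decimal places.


r_new = n*r / (1 + (n-1)*r)
Numerator = 2 * 0.59 = 1.18
Denominator = 1 + 1 * 0.59 = 1.59
r_new = 1.18 / 1.59
= 0.7421


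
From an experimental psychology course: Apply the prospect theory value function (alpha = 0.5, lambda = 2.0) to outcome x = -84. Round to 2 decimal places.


Since x = -84 < 0, use v(x) = -lambda*(-x)^alpha
(-x) = 84
84^0.5 = 9.1652
v(-84) = -2.0 * 9.1652
= -18.33


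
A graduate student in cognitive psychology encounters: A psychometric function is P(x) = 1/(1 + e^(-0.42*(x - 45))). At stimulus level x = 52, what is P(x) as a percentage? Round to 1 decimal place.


P(x) = 1/(1 + e^(-0.42*(52 - 45)))
Exponent = -0.42 * 7 = -2.94
e^(-2.94) = 0.052866
P = 1/(1 + 0.052866) = 0.949788
Percentage = 95.0


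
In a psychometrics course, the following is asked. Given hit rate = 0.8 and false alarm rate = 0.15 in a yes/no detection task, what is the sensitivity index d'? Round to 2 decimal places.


d' = z(HR) - z(FAR)
z(0.8) = 0.8416
z(0.15) = -1.0364
d' = 0.8416 - -1.0364
= 1.88


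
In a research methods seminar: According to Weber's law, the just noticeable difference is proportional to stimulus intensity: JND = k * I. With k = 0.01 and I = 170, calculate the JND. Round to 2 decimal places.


JND = k * I
JND = 0.01 * 170
= 1.70


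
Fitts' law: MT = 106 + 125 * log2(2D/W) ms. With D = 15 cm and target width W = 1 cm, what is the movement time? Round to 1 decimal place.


MT = 106 + 125 * log2(2*15/1)
2D/W = 30.0
log2(30.0) = 4.9069
MT = 106 + 125 * 4.9069
= 719.4 ms


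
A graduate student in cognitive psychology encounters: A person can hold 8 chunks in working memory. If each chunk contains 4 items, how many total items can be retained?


Total items = chunks * items_per_chunk
= 8 * 4
= 32


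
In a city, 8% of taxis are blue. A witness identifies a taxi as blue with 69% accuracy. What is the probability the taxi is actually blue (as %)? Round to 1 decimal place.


P(blue | says blue) = P(says blue | blue)*P(blue) / [P(says blue | blue)*P(blue) + P(says blue | not blue)*P(not blue)]
Numerator = 0.69 * 0.08 = 0.0552
False identification = 0.31 * 0.92 = 0.2852
P = 0.0552 / (0.0552 + 0.2852)
= 0.0552 / 0.3404
As percentage = 16.2


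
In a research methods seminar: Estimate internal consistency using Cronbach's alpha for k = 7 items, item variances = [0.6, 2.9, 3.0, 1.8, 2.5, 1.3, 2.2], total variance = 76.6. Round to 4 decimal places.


alpha = (k/(k-1)) * (1 - sum(s_i^2)/s_total^2)
sum(item variances) = 14.3
k/(k-1) = 7/6 = 1.166667
1 - 14.3/76.6 = 1 - 0.186684 = 0.813316
alpha = 1.166667 * 0.813316
= 0.9489


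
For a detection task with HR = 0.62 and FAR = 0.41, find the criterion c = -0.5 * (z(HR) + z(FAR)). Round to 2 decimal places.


c = -0.5 * (z(HR) + z(FAR))
z(0.62) = 0.3055
z(0.41) = -0.2275
c = -0.5 * (0.3055 + -0.2275)
= -0.5 * 0.078
= -0.04


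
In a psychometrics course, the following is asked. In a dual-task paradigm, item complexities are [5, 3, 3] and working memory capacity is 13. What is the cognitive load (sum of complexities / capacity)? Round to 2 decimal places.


Total complexity = 5 + 3 + 3 = 11
Load = total / capacity = 11 / 13
= 0.85


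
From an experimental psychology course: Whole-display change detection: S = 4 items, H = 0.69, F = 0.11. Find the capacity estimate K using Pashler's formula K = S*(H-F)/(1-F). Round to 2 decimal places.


K = S * (H - F) / (1 - F)
H - F = 0.58
1 - F = 0.89
K = 4 * 0.58 / 0.89
= 2.61


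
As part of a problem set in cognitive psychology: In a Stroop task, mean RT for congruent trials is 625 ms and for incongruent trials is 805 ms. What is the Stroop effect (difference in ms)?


Stroop effect = RT(incongruent) - RT(congruent)
= 805 - 625
= 180 ms


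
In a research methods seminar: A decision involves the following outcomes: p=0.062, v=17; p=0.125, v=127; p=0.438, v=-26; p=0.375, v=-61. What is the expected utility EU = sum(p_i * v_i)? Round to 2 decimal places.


EU = sum(p_i * v_i)
0.062 * 17 = 1.054
0.125 * 127 = 15.875
0.438 * -26 = -11.388
0.375 * -61 = -22.875
EU = 1.054 + 15.875 + -11.388 + -22.875
= -17.33


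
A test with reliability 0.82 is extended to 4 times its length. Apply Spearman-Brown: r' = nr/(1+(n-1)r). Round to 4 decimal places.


r_new = n*r / (1 + (n-1)*r)
Numerator = 4 * 0.82 = 3.28
Denominator = 1 + 3 * 0.82 = 3.46
r_new = 3.28 / 3.46
= 0.9480


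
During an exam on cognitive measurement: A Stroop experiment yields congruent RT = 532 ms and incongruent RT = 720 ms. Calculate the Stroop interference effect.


Stroop effect = RT(incongruent) - RT(congruent)
= 720 - 532
= 188 ms


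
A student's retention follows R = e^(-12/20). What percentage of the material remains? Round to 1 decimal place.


R = e^(-t/S)
-t/S = -12/20 = -0.6
R = e^(-0.6) = 0.548812
Percentage = 0.548812 * 100
= 54.9


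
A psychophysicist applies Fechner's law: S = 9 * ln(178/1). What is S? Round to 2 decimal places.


S = 9 * ln(178/1)
I/I0 = 178.0
ln(178.0) = 5.1818
S = 9 * 5.1818
= 46.64


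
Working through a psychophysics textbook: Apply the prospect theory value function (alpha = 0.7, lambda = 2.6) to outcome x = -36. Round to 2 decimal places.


Since x = -36 < 0, use v(x) = -lambda*(-x)^alpha
(-x) = 36
36^0.7 = 12.286
v(-36) = -2.6 * 12.286
= -31.94


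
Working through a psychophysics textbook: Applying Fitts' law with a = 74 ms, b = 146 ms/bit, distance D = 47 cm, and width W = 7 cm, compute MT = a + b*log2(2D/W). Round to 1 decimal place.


MT = 74 + 146 * log2(2*47/7)
2D/W = 13.428571
log2(13.428571) = 3.7472
MT = 74 + 146 * 3.7472
= 621.1 ms


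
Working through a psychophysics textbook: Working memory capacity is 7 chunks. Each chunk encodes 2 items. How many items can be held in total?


Total items = chunks * items_per_chunk
= 7 * 2
= 14


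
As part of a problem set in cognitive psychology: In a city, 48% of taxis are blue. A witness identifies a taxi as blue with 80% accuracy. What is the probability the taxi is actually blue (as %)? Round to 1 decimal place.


P(blue | says blue) = P(says blue | blue)*P(blue) / [P(says blue | blue)*P(blue) + P(says blue | not blue)*P(not blue)]
Numerator = 0.8 * 0.48 = 0.384
False identification = 0.2 * 0.52 = 0.104
P = 0.384 / (0.384 + 0.104)
= 0.384 / 0.488
As percentage = 78.7


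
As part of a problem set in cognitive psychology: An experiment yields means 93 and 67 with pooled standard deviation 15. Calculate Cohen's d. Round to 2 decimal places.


Cohen's d = (M1 - M2) / S_pooled
= (93 - 67) / 15
= 26 / 15
= 1.73


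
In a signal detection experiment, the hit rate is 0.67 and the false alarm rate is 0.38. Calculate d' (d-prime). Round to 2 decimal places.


d' = z(HR) - z(FAR)
z(0.67) = 0.4399
z(0.38) = -0.3055
d' = 0.4399 - -0.3055
= 0.75


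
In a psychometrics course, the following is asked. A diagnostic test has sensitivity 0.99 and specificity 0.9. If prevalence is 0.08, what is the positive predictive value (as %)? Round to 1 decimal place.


PPV = (sens * prev) / (sens * prev + (1-spec) * (1-prev))
Numerator = 0.99 * 0.08 = 0.0792
P(positive and no disease) = (1 - spec) * (1 - prev) = (1 - 0.9) * (1 - 0.08) = 0.092
Denominator = 0.0792 + 0.092 = 0.1712
PPV = 0.0792 / 0.1712 = 0.462617
As percentage = 46.3


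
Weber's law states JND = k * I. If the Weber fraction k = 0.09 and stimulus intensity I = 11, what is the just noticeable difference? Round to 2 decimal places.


JND = k * I
JND = 0.09 * 11
= 0.99


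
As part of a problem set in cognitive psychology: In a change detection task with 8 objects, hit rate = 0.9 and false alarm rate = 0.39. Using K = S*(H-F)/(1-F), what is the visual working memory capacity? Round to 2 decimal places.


K = S * (H - F) / (1 - F)
H - F = 0.51
1 - F = 0.61
K = 8 * 0.51 / 0.61
= 6.69


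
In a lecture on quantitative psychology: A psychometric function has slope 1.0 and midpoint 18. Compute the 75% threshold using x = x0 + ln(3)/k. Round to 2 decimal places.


At P = 0.75: 0.75 = 1/(1 + e^(-k*(x-x0)))
Solving: e^(-k*(x-x0)) = 1/3
x = x0 + ln(3)/k
ln(3) = 1.0986
x = 18 + 1.0986/1.0
= 18 + 1.0986
= 19.10


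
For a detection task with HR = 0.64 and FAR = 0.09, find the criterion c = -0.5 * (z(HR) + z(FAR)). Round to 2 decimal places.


c = -0.5 * (z(HR) + z(FAR))
z(0.64) = 0.3585
z(0.09) = -1.3408
c = -0.5 * (0.3585 + -1.3408)
= -0.5 * -0.9823
= 0.49


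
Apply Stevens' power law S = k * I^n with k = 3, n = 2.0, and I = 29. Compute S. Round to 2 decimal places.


S = 3 * 29^2.0
29^2.0 = 841.0
S = 3 * 841.0
= 2523.00


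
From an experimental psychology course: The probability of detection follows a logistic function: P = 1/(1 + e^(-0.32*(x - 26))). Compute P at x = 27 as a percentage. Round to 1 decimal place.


P(x) = 1/(1 + e^(-0.32*(27 - 26)))
Exponent = -0.32 * 1 = -0.32
e^(-0.32) = 0.726149
P = 1/(1 + 0.726149) = 0.579324
Percentage = 57.9


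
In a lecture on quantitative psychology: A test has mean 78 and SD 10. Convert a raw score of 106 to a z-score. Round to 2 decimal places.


z = (X - mu) / sigma
= (106 - 78) / 10
= 28 / 10
= 2.80


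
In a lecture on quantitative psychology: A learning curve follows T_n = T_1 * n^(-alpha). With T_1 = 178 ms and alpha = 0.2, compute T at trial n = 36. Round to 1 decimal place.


T_n = 178 * 36^(-0.2)
36^(-0.2) = 0.488359
T_n = 178 * 0.488359
= 86.9 ms


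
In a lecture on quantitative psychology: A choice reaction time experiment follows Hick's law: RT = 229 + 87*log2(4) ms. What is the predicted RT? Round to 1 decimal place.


RT = 229 + 87 * log2(4)
log2(4) = 2.0
RT = 229 + 87 * 2.0
= 229 + 174.0
= 403.0 ms


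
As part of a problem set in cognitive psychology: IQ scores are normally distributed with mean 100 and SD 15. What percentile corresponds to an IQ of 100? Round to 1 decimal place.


z = (IQ - mean) / SD
z = (100 - 100) / 15 = 0.0
Percentile = Phi(0.0) * 100
Phi(0.0) = 0.5
= 50.0


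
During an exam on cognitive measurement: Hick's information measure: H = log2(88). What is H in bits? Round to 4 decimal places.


H = log2(n)
H = log2(88)
= 6.4594


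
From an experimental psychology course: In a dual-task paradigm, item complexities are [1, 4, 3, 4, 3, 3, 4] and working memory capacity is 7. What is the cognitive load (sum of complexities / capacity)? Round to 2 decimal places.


Total complexity = 1 + 4 + 3 + 4 + 3 + 3 + 4 = 22
Load = total / capacity = 22 / 7
= 3.14


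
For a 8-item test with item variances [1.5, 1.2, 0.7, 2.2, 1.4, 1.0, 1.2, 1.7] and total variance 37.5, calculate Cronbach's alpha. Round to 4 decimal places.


alpha = (k/(k-1)) * (1 - sum(s_i^2)/s_total^2)
sum(item variances) = 10.9
k/(k-1) = 8/7 = 1.142857
1 - 10.9/37.5 = 1 - 0.290667 = 0.709333
alpha = 1.142857 * 0.709333
= 0.8107


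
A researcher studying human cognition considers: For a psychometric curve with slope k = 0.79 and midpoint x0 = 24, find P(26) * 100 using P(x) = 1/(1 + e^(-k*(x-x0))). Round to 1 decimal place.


P(x) = 1/(1 + e^(-0.79*(26 - 24)))
Exponent = -0.79 * 2 = -1.58
e^(-1.58) = 0.205975
P = 1/(1 + 0.205975) = 0.829205
Percentage = 82.9


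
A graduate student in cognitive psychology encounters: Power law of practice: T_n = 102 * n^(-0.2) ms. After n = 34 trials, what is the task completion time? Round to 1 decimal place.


T_n = 102 * 34^(-0.2)
34^(-0.2) = 0.493974
T_n = 102 * 0.493974
= 50.4 ms


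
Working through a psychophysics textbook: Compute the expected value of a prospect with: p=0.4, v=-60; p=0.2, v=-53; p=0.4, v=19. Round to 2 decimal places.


EU = sum(p_i * v_i)
0.4 * -60 = -24.0
0.2 * -53 = -10.6
0.4 * 19 = 7.6
EU = -24.0 + -10.6 + 7.6
= -27.00


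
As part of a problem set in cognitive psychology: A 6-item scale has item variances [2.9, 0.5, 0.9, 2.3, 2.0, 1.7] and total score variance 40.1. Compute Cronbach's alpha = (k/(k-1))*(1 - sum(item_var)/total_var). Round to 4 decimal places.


alpha = (k/(k-1)) * (1 - sum(s_i^2)/s_total^2)
sum(item variances) = 10.3
k/(k-1) = 6/5 = 1.2
1 - 10.3/40.1 = 1 - 0.256858 = 0.743142
alpha = 1.2 * 0.743142
= 0.8918


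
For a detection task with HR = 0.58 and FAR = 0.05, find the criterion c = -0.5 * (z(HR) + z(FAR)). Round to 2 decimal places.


c = -0.5 * (z(HR) + z(FAR))
z(0.58) = 0.2019
z(0.05) = -1.6449
c = -0.5 * (0.2019 + -1.6449)
= -0.5 * -1.443
= 0.72


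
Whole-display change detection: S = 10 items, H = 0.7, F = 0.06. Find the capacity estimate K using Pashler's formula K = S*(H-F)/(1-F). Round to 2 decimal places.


K = S * (H - F) / (1 - F)
H - F = 0.64
1 - F = 0.94
K = 10 * 0.64 / 0.94
= 6.81


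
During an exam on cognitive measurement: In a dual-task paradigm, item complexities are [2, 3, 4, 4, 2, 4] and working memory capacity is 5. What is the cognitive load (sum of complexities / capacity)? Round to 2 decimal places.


Total complexity = 2 + 3 + 4 + 4 + 2 + 4 = 19
Load = total / capacity = 19 / 5
= 3.80


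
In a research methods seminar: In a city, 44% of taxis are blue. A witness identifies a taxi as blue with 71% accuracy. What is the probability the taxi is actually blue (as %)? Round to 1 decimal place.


P(blue | says blue) = P(says blue | blue)*P(blue) / [P(says blue | blue)*P(blue) + P(says blue | not blue)*P(not blue)]
Numerator = 0.71 * 0.44 = 0.3124
False identification = 0.29 * 0.56 = 0.1624
P = 0.3124 / (0.3124 + 0.1624)
= 0.3124 / 0.4748
As percentage = 65.8


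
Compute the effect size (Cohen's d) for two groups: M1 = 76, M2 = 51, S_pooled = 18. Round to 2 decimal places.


Cohen's d = (M1 - M2) / S_pooled
= (76 - 51) / 18
= 25 / 18
= 1.39


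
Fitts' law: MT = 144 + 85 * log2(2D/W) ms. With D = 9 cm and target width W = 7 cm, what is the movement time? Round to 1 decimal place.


MT = 144 + 85 * log2(2*9/7)
2D/W = 2.571429
log2(2.571429) = 1.3626
MT = 144 + 85 * 1.3626
= 259.8 ms


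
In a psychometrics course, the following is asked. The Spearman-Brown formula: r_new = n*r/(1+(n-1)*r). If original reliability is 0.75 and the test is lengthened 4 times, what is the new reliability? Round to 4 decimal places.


r_new = n*r / (1 + (n-1)*r)
Numerator = 4 * 0.75 = 3.0
Denominator = 1 + 3 * 0.75 = 3.25
r_new = 3.0 / 3.25
= 0.9231


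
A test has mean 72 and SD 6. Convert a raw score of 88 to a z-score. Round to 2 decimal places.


z = (X - mu) / sigma
= (88 - 72) / 6
= 16 / 6
= 2.67


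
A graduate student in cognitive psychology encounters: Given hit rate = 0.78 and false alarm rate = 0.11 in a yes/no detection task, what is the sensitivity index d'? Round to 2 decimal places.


d' = z(HR) - z(FAR)
z(0.78) = 0.7722
z(0.11) = -1.2265
d' = 0.7722 - -1.2265
= 2.00


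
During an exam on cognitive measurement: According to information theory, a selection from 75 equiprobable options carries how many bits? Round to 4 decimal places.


H = log2(n)
H = log2(75)
= 6.2288
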